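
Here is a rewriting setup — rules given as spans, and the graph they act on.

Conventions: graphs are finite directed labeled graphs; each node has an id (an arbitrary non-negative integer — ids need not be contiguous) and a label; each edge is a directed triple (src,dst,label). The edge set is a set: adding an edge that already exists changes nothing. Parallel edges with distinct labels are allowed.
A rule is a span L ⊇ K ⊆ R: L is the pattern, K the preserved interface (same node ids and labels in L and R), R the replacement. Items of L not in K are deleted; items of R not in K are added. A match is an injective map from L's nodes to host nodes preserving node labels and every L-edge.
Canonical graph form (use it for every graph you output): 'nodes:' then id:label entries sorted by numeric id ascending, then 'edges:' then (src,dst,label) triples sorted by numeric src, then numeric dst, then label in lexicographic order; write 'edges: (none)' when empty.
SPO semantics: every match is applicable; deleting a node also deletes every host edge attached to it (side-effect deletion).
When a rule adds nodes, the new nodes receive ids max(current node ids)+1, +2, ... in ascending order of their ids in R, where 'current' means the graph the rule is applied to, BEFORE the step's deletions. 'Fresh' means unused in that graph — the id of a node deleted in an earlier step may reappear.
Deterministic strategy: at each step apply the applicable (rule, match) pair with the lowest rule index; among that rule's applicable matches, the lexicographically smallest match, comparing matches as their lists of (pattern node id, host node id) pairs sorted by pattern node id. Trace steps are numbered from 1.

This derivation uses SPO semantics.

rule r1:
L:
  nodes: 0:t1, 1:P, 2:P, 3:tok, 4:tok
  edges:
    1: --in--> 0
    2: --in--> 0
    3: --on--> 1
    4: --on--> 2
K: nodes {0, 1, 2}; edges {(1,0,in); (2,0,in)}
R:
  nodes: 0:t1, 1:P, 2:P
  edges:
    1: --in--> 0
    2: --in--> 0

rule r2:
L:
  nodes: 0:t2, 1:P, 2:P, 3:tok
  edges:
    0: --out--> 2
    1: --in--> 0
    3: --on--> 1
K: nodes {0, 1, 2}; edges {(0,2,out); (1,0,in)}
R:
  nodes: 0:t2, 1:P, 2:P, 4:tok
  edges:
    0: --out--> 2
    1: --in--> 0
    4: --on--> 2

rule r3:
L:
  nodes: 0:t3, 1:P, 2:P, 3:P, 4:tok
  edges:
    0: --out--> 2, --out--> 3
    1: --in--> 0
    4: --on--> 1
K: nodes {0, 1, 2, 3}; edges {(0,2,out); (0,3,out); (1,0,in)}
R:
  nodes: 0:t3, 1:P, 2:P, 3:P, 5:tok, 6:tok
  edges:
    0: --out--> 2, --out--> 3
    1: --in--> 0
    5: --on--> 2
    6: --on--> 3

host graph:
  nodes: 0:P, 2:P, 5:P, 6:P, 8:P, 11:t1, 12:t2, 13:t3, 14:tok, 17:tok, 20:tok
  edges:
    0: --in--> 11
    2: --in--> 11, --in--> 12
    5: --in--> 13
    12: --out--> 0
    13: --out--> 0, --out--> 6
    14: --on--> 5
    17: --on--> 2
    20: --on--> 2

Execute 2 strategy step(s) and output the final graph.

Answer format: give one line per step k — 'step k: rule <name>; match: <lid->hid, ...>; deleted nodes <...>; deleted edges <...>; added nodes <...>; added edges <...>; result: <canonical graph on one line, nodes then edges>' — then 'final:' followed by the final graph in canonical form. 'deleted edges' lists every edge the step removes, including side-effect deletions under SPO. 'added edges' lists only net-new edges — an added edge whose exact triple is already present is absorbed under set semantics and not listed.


step 1: rule r2; match: 0->12, 1->2, 2->0, 3->17; deleted nodes 17; deleted edges (17,2,on); added nodes 21; added edges (21,0,on); result: nodes: 0:P, 2:P, 5:P, 6:P, 8:P, 11:t1, 12:t2, 13:t3, 14:tok, 20:tok, 21:tok edges: (0,11,in); (2,11,in); (2,12,in); (5,13,in); (12,0,out); (13,0,out); (13,6,out); (14,5,on); (20,2,on); (21,0,on)
step 2: rule r1; match: 0->11, 1->0, 2->2, 3->21, 4->20; deleted nodes 20, 21; deleted edges (20,2,on); (21,0,on); added nodes (none); added edges (none); result: nodes: 0:P, 2:P, 5:P, 6:P, 8:P, 11:t1, 12:t2, 13:t3, 14:tok edges: (0,11,in); (2,11,in); (2,12,in); (5,13,in); (12,0,out); (13,0,out); (13,6,out); (14,5,on)
final:
nodes: 0:P, 2:P, 5:P, 6:P, 8:P, 11:t1, 12:t2, 13:t3, 14:tok
edges: (0,11,in); (2,11,in); (2,12,in); (5,13,in); (12,0,out); (13,0,out); (13,6,out); (14,5,on)


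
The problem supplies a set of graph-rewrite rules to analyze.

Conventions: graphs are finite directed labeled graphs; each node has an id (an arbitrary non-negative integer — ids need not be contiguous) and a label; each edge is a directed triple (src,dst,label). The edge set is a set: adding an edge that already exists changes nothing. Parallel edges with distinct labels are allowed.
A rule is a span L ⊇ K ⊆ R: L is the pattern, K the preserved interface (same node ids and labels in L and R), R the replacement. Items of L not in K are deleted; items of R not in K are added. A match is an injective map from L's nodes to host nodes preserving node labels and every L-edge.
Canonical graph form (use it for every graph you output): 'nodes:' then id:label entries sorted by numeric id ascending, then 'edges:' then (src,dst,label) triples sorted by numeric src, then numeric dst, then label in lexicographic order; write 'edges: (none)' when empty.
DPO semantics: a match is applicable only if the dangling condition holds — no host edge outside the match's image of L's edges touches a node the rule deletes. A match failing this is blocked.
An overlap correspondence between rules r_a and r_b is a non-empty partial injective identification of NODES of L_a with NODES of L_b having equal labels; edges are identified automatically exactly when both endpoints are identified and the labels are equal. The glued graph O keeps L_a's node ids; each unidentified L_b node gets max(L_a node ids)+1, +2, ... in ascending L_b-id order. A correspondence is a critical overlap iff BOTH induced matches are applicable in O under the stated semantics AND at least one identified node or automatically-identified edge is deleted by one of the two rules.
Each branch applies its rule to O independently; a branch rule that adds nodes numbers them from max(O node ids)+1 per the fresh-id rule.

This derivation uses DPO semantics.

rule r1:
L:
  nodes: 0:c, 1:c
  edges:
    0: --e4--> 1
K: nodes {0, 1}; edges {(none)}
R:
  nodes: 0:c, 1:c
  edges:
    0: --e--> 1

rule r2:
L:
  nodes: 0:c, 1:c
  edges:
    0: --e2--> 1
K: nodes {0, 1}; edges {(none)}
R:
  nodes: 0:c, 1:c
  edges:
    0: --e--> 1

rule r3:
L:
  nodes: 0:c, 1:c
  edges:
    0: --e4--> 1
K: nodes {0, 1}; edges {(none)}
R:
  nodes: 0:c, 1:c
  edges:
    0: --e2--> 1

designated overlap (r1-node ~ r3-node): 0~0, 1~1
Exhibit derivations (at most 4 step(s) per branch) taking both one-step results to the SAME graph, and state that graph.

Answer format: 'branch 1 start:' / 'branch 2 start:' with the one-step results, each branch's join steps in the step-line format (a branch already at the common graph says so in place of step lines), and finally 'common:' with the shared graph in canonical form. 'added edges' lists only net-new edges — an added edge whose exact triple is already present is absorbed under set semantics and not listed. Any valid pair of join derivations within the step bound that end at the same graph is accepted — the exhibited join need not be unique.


branch 1 start:
nodes: 0:c, 1:c
edges: (0,1,e)
branch 2 start:
nodes: 0:c, 1:c
edges: (0,1,e2)
branch 1: already at the common graph (0 steps)
branch 2 step 1: rule r2; match: 0->0, 1->1; deleted nodes (none); deleted edges (0,1,e2); added nodes (none); added edges (0,1,e); result: nodes: 0:c, 1:c edges: (0,1,e)
common:
nodes: 0:c, 1:c
edges: (0,1,e)


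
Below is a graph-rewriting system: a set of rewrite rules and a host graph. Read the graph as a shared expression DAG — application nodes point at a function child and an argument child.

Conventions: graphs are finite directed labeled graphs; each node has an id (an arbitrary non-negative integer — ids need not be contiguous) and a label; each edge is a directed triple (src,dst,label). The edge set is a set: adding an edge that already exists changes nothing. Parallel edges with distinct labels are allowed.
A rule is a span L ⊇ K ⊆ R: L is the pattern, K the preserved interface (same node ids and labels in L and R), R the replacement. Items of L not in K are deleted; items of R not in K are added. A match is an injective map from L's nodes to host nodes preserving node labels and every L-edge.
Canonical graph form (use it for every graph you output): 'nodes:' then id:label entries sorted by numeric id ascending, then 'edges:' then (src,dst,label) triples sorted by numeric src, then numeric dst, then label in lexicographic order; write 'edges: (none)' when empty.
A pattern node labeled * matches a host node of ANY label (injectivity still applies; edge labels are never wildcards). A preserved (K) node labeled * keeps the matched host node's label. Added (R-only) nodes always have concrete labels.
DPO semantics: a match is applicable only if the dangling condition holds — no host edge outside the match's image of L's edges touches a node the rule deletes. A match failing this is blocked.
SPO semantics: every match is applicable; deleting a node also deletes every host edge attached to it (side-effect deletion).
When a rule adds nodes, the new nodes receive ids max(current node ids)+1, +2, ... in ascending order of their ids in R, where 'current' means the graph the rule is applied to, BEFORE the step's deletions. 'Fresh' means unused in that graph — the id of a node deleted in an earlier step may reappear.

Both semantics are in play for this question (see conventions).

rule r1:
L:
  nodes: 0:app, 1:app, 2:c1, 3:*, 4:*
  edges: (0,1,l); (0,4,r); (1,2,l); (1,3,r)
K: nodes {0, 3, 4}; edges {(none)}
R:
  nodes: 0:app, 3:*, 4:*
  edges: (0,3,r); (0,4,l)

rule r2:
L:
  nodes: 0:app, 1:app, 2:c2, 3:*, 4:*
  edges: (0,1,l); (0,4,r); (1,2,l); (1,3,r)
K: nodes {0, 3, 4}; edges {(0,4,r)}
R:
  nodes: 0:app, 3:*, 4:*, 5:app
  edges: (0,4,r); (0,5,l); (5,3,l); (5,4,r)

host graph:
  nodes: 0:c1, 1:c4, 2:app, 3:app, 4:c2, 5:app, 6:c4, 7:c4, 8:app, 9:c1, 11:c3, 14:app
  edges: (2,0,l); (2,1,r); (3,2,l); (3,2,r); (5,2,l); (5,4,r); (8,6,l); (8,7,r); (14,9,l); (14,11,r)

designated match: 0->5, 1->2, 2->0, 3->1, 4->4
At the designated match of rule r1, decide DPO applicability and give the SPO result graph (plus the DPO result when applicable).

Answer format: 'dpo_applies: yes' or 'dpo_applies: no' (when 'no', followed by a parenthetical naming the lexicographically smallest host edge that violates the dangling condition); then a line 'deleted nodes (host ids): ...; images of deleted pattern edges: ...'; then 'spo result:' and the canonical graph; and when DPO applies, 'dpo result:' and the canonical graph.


dpo_applies: no
(the rule deletes node 2, which keeps host edge (3,2,l) outside the match image — the dangling condition fails, DPO blocks; SPO proceeds and side-deletes such edges)
deleted nodes (host ids): 0, 2; images of deleted pattern edges: (2,0,l); (2,1,r); (5,2,l); (5,4,r)
spo result:
nodes: 1:c4, 3:app, 4:c2, 5:app, 6:c4, 7:c4, 8:app, 9:c1, 11:c3, 14:app
edges: (5,1,r); (5,4,l); (8,6,l); (8,7,r); (14,9,l); (14,11,r)


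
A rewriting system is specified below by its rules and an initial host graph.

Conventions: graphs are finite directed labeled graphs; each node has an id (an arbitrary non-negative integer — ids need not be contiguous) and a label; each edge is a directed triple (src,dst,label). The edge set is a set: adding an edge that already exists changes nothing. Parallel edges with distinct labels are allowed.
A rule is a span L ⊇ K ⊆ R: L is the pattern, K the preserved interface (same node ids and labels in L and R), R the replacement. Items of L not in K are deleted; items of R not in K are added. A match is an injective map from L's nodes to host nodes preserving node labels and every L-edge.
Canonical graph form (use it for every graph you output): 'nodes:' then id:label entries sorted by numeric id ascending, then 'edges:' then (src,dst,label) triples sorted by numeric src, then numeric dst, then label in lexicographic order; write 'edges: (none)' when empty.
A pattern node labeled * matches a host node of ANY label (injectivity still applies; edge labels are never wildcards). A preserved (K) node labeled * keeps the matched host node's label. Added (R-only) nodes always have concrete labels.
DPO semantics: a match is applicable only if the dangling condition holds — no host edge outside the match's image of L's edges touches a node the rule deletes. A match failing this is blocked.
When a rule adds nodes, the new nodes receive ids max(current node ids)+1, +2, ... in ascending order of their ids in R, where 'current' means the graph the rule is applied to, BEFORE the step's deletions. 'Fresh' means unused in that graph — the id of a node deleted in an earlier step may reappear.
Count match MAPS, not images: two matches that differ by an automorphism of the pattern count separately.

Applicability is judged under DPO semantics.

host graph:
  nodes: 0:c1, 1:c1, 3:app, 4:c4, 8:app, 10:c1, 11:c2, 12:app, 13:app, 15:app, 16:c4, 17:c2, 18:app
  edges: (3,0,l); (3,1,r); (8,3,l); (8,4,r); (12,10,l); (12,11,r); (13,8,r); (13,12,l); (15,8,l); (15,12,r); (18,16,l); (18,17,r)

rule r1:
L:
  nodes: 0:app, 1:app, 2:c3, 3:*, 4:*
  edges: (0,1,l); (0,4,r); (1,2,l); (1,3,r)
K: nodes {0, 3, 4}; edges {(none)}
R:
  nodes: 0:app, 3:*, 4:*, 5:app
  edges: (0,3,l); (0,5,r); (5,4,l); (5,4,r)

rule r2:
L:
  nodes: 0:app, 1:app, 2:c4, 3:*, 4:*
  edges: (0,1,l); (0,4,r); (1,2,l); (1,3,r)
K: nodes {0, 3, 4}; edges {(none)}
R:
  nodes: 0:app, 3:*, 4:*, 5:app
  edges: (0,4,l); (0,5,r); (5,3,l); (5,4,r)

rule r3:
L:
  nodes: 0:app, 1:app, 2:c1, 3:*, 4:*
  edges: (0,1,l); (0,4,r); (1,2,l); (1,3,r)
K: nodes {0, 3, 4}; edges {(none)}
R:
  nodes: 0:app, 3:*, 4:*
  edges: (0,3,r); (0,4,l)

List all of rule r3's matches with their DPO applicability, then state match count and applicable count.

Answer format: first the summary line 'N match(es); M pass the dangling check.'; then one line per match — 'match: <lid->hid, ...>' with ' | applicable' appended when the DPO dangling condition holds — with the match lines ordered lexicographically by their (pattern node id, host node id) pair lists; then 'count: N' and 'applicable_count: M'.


2 match(es); 1 pass the dangling check.
match: 0->8, 1->3, 2->0, 3->1, 4->4 | applicable
match: 0->13, 1->12, 2->10, 3->11, 4->8
count: 2
applicable_count: 1


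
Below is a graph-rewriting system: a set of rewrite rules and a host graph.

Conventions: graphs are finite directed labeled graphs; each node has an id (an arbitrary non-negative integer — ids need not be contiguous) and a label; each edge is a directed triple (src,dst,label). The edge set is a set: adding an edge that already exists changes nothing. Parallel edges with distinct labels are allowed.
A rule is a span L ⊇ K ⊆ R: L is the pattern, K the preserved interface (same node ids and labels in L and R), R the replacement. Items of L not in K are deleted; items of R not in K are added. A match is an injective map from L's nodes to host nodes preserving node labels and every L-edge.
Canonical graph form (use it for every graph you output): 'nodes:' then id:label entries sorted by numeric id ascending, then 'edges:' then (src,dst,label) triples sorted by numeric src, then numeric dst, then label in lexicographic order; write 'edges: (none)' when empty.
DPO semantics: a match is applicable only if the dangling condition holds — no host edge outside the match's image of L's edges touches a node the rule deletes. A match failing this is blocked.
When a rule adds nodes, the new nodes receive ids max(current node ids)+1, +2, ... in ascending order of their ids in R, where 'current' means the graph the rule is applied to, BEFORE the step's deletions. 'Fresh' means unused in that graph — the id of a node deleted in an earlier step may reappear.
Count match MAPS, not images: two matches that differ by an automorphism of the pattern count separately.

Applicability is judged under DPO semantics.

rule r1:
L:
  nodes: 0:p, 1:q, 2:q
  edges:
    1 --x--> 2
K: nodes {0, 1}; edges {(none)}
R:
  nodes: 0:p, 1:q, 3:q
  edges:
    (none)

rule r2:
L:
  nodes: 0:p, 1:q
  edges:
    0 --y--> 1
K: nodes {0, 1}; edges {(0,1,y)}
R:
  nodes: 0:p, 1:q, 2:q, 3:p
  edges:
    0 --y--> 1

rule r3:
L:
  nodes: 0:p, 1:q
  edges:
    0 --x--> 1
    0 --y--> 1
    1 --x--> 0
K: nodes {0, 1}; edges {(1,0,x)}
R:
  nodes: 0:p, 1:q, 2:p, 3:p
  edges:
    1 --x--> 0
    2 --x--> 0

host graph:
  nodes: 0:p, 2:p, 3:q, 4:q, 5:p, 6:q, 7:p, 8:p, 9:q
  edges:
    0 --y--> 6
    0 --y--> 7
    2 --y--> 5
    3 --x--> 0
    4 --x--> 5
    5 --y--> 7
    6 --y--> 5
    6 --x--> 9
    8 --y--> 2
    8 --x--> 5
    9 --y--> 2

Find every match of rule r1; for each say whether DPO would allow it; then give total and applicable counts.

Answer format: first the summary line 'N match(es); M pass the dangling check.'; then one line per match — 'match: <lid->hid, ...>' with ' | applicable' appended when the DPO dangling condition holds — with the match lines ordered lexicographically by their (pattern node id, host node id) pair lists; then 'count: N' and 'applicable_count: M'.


5 match(es); 0 pass the dangling check.
match: 0->0, 1->6, 2->9
match: 0->2, 1->6, 2->9
match: 0->5, 1->6, 2->9
match: 0->7, 1->6, 2->9
match: 0->8, 1->6, 2->9
count: 5
applicable_count: 0


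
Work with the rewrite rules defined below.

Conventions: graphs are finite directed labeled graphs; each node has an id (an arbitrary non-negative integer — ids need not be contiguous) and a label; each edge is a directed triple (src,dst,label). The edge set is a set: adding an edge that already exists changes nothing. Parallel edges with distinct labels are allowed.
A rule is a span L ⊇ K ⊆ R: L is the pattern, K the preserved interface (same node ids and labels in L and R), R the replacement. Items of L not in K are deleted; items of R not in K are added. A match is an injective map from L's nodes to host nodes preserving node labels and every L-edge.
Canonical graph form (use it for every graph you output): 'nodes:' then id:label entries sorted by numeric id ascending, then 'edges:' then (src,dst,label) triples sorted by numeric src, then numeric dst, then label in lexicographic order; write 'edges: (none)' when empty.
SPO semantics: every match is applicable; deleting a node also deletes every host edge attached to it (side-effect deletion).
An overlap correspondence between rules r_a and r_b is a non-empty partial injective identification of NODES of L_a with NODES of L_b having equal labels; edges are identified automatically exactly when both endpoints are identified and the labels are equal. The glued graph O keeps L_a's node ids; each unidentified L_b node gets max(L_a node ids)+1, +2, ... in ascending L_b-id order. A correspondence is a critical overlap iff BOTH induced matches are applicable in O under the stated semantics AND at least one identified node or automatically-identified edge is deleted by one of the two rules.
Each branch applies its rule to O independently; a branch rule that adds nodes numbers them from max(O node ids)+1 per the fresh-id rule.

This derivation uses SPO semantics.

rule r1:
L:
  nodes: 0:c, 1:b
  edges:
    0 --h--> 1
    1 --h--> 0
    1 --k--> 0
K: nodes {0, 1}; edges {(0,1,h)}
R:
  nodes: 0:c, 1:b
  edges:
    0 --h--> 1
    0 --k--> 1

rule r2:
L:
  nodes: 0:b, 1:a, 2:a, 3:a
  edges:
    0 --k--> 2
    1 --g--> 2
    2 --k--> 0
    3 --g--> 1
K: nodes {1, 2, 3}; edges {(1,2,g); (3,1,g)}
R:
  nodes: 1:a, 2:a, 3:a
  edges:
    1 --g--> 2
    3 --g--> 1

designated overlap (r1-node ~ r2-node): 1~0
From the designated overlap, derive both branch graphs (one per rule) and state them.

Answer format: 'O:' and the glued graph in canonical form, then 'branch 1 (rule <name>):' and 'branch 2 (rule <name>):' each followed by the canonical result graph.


O:
nodes: 0:c, 1:b, 2:a, 3:a, 4:a
edges: (0,1,h); (1,0,h); (1,0,k); (1,3,k); (2,3,g); (3,1,k); (4,2,g)
branch 1 (rule r1):
nodes: 0:c, 1:b, 2:a, 3:a, 4:a
edges: (0,1,h); (0,1,k); (1,3,k); (2,3,g); (3,1,k); (4,2,g)
branch 2 (rule r2):
nodes: 0:c, 2:a, 3:a, 4:a
edges: (2,3,g); (4,2,g)


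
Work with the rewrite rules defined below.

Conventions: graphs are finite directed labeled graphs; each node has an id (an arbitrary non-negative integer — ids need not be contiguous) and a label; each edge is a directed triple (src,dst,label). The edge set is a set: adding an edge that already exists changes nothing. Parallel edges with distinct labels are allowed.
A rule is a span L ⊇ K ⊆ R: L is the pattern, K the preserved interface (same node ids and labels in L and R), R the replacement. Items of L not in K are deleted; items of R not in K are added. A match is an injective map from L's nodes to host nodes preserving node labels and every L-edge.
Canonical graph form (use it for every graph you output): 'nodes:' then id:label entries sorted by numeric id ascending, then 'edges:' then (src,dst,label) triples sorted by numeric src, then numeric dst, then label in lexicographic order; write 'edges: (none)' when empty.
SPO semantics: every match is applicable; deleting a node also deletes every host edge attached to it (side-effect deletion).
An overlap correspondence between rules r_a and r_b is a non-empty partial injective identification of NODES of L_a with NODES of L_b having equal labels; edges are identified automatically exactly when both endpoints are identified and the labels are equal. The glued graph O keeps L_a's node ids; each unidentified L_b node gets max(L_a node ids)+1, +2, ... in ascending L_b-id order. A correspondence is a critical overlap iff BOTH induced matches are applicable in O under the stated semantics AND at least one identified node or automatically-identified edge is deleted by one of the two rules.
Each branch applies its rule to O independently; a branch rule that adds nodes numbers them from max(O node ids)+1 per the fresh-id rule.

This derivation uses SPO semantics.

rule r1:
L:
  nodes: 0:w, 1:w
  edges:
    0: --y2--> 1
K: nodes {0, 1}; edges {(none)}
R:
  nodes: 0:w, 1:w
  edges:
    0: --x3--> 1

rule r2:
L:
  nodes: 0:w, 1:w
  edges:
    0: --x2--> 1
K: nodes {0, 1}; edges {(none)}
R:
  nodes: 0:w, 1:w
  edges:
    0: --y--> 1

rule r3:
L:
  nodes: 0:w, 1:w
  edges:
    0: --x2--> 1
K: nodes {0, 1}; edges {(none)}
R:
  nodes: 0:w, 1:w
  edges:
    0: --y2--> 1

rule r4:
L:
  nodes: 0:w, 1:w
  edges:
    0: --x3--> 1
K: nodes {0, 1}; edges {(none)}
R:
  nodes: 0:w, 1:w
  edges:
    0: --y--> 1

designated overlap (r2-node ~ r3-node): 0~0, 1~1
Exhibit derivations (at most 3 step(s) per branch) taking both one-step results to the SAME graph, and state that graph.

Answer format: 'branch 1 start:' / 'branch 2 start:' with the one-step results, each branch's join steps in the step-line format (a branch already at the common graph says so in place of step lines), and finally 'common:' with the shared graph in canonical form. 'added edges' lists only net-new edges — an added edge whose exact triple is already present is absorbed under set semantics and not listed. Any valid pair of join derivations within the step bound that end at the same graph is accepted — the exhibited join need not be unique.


branch 1 start:
nodes: 0:w, 1:w
edges: (0,1,y)
branch 2 start:
nodes: 0:w, 1:w
edges: (0,1,y2)
branch 1: already at the common graph (0 steps)
branch 2 step 1: rule r1; match: 0->0, 1->1; deleted nodes (none); deleted edges (0,1,y2); added nodes (none); added edges (0,1,x3); result: nodes: 0:w, 1:w edges: (0,1,x3)
branch 2 step 2: rule r4; match: 0->0, 1->1; deleted nodes (none); deleted edges (0,1,x3); added nodes (none); added edges (0,1,y); result: nodes: 0:w, 1:w edges: (0,1,y)
common:
nodes: 0:w, 1:w
edges: (0,1,y)


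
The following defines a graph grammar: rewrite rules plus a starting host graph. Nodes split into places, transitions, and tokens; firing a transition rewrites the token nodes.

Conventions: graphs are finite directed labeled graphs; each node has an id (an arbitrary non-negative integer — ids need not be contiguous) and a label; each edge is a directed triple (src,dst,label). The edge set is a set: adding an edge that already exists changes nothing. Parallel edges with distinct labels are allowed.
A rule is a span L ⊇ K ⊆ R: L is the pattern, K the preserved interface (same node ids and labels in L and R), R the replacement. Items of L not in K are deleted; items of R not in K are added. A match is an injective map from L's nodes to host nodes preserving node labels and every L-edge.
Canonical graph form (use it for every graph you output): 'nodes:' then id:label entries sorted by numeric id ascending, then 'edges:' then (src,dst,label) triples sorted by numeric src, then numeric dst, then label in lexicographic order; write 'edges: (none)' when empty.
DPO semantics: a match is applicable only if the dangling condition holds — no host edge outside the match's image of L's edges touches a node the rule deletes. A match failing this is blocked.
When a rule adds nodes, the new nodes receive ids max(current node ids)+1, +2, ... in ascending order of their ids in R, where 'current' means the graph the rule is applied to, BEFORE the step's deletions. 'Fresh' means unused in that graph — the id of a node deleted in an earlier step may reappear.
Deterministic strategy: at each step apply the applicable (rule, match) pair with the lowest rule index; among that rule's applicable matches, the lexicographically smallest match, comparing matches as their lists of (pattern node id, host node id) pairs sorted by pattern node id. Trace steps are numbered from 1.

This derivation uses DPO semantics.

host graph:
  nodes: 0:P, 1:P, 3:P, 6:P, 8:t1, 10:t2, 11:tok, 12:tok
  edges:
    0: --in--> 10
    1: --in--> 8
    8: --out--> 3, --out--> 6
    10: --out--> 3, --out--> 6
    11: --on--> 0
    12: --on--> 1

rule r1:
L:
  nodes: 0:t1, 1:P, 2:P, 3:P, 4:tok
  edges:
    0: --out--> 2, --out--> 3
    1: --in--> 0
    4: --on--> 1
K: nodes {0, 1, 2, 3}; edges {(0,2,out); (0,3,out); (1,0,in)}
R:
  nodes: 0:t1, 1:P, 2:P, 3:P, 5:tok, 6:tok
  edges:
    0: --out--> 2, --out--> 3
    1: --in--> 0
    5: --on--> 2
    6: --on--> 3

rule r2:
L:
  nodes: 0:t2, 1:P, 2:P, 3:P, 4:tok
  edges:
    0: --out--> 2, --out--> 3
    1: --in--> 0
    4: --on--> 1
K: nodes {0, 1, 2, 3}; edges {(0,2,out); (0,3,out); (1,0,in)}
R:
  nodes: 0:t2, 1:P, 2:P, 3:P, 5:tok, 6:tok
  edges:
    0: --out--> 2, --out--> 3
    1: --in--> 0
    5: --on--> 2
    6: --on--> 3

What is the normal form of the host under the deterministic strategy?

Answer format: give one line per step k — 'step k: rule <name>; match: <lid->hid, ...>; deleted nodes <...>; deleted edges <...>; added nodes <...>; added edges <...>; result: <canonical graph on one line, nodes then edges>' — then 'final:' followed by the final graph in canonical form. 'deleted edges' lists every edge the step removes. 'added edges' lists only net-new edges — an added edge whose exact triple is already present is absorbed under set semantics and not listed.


step 1: rule r1; match: 0->8, 1->1, 2->3, 3->6, 4->12; deleted nodes 12; deleted edges (12,1,on); added nodes 13, 14; added edges (13,3,on); (14,6,on); result: nodes: 0:P, 1:P, 3:P, 6:P, 8:t1, 10:t2, 11:tok, 13:tok, 14:tok edges: (0,10,in); (1,8,in); (8,3,out); (8,6,out); (10,3,out); (10,6,out); (11,0,on); (13,3,on); (14,6,on)
step 2: rule r2; match: 0->10, 1->0, 2->3, 3->6, 4->11; deleted nodes 11; deleted edges (11,0,on); added nodes 15, 16; added edges (15,3,on); (16,6,on); result: nodes: 0:P, 1:P, 3:P, 6:P, 8:t1, 10:t2, 13:tok, 14:tok, 15:tok, 16:tok edges: (0,10,in); (1,8,in); (8,3,out); (8,6,out); (10,3,out); (10,6,out); (13,3,on); (14,6,on); (15,3,on); (16,6,on)
final:
nodes: 0:P, 1:P, 3:P, 6:P, 8:t1, 10:t2, 13:tok, 14:tok, 15:tok, 16:tok
edges: (0,10,in); (1,8,in); (8,3,out); (8,6,out); (10,3,out); (10,6,out); (13,3,on); (14,6,on); (15,3,on); (16,6,on)


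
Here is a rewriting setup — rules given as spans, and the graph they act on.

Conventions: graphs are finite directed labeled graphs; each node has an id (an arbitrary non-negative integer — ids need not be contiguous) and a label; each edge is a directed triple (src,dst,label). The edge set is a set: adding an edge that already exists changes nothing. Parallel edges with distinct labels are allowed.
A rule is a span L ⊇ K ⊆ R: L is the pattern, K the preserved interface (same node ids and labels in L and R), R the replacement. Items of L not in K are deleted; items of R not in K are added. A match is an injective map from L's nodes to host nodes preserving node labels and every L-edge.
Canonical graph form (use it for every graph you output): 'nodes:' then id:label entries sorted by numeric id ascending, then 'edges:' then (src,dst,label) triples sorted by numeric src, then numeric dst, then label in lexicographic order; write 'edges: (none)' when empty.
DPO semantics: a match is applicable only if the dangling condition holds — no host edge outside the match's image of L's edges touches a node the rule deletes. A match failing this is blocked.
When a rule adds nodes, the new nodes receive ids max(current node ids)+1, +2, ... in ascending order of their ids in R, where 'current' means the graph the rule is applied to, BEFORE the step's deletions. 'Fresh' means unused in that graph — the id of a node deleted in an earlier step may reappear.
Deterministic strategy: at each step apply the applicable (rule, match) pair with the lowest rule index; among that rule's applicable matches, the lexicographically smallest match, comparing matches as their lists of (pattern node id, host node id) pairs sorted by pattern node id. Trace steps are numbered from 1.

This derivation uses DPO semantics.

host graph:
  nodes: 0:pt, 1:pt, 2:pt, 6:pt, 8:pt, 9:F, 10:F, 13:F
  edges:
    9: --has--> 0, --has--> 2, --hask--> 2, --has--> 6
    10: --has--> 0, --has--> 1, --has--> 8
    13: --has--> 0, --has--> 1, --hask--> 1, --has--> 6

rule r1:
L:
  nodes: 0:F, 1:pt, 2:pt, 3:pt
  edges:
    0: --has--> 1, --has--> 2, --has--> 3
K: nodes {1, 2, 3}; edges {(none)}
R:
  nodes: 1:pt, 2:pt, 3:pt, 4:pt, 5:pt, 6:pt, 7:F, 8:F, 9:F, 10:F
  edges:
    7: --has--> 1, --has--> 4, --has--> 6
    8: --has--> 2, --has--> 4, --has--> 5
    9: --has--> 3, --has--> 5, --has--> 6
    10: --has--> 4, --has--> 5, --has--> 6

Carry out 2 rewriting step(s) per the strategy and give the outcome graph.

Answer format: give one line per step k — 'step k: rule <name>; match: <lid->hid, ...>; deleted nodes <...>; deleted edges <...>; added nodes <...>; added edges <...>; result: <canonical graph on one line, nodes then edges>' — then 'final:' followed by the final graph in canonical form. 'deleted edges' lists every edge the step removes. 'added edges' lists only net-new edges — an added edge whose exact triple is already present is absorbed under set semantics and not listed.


step 1: rule r1; match: 0->10, 1->0, 2->1, 3->8; deleted nodes 10; deleted edges (10,0,has); (10,1,has); (10,8,has); added nodes 14, 15, 16, 17, 18, 19, 20; added edges (17,0,has); (17,14,has); (17,16,has); (18,1,has); (18,14,has); (18,15,has); (19,8,has); (19,15,has); (19,16,has); (20,14,has); (20,15,has); (20,16,has); result: nodes: 0:pt, 1:pt, 2:pt, 6:pt, 8:pt, 9:F, 13:F, 14:pt, 15:pt, 16:pt, 17:F, 18:F, 19:F, 20:F edges: (9,0,has); (9,2,has); (9,2,hask); (9,6,has); (13,0,has); (13,1,has); (13,1,hask); (13,6,has); (17,0,has); (17,14,has); (17,16,has); (18,1,has); (18,14,has); (18,15,has); (19,8,has); (19,15,has); (19,16,has); (20,14,has); (20,15,has); (20,16,has)
step 2: rule r1; match: 0->17, 1->0, 2->14, 3->16; deleted nodes 17; deleted edges (17,0,has); (17,14,has); (17,16,has); added nodes 21, 22, 23, 24, 25, 26, 27; added edges (24,0,has); (24,21,has); (24,23,has); (25,14,has); (25,21,has); (25,22,has); (26,16,has); (26,22,has); (26,23,has); (27,21,has); (27,22,has); (27,23,has); result: nodes: 0:pt, 1:pt, 2:pt, 6:pt, 8:pt, 9:F, 13:F, 14:pt, 15:pt, 16:pt, 18:F, 19:F, 20:F, 21:pt, 22:pt, 23:pt, 24:F, 25:F, 26:F, 27:F edges: (9,0,has); (9,2,has); (9,2,hask); (9,6,has); (13,0,has); (13,1,has); (13,1,hask); (13,6,has); (18,1,has); (18,14,has); (18,15,has); (19,8,has); (19,15,has); (19,16,has); (20,14,has); (20,15,has); (20,16,has); (24,0,has); (24,21,has); (24,23,has); (25,14,has); (25,21,has); (25,22,has); (26,16,has); (26,22,has); (26,23,has); (27,21,has); (27,22,has); (27,23,has)
final:
nodes: 0:pt, 1:pt, 2:pt, 6:pt, 8:pt, 9:F, 13:F, 14:pt, 15:pt, 16:pt, 18:F, 19:F, 20:F, 21:pt, 22:pt, 23:pt, 24:F, 25:F, 26:F, 27:F
edges: (9,0,has); (9,2,has); (9,2,hask); (9,6,has); (13,0,has); (13,1,has); (13,1,hask); (13,6,has); (18,1,has); (18,14,has); (18,15,has); (19,8,has); (19,15,has); (19,16,has); (20,14,has); (20,15,has); (20,16,has); (24,0,has); (24,21,has); (24,23,has); (25,14,has); (25,21,has); (25,22,has); (26,16,has); (26,22,has); (26,23,has); (27,21,has); (27,22,has); (27,23,has)


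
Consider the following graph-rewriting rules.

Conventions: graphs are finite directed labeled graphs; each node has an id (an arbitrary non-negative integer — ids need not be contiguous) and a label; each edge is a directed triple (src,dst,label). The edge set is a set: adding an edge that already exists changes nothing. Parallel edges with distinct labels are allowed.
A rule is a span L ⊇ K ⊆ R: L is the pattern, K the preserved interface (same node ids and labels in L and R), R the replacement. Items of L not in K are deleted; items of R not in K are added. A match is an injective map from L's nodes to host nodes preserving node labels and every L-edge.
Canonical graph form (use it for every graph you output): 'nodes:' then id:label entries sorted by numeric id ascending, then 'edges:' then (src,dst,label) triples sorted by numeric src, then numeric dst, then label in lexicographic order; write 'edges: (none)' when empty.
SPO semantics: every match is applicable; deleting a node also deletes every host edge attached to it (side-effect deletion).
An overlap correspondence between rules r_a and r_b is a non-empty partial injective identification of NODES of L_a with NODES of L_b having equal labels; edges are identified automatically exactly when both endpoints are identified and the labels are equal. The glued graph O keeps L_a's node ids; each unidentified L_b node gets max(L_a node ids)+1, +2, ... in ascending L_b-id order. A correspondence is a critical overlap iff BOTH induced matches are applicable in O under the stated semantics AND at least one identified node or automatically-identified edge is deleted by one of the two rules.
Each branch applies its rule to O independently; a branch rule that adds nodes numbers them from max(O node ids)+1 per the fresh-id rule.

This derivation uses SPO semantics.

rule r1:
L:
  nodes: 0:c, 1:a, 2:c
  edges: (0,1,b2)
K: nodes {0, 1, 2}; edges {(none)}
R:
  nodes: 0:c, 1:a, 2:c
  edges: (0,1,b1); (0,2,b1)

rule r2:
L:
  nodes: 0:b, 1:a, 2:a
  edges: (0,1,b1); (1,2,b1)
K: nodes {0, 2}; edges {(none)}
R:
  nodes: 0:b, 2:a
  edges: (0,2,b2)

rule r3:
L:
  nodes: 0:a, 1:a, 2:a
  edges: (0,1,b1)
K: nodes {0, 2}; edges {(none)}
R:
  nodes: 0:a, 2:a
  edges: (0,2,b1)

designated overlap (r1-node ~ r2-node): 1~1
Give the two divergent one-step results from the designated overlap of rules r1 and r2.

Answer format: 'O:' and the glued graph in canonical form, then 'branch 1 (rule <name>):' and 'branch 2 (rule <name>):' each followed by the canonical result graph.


O:
nodes: 0:c, 1:a, 2:c, 3:b, 4:a
edges: (0,1,b2); (1,4,b1); (3,1,b1)
branch 1 (rule r1):
nodes: 0:c, 1:a, 2:c, 3:b, 4:a
edges: (0,1,b1); (0,2,b1); (1,4,b1); (3,1,b1)
branch 2 (rule r2):
nodes: 0:c, 2:c, 3:b, 4:a
edges: (3,4,b2)


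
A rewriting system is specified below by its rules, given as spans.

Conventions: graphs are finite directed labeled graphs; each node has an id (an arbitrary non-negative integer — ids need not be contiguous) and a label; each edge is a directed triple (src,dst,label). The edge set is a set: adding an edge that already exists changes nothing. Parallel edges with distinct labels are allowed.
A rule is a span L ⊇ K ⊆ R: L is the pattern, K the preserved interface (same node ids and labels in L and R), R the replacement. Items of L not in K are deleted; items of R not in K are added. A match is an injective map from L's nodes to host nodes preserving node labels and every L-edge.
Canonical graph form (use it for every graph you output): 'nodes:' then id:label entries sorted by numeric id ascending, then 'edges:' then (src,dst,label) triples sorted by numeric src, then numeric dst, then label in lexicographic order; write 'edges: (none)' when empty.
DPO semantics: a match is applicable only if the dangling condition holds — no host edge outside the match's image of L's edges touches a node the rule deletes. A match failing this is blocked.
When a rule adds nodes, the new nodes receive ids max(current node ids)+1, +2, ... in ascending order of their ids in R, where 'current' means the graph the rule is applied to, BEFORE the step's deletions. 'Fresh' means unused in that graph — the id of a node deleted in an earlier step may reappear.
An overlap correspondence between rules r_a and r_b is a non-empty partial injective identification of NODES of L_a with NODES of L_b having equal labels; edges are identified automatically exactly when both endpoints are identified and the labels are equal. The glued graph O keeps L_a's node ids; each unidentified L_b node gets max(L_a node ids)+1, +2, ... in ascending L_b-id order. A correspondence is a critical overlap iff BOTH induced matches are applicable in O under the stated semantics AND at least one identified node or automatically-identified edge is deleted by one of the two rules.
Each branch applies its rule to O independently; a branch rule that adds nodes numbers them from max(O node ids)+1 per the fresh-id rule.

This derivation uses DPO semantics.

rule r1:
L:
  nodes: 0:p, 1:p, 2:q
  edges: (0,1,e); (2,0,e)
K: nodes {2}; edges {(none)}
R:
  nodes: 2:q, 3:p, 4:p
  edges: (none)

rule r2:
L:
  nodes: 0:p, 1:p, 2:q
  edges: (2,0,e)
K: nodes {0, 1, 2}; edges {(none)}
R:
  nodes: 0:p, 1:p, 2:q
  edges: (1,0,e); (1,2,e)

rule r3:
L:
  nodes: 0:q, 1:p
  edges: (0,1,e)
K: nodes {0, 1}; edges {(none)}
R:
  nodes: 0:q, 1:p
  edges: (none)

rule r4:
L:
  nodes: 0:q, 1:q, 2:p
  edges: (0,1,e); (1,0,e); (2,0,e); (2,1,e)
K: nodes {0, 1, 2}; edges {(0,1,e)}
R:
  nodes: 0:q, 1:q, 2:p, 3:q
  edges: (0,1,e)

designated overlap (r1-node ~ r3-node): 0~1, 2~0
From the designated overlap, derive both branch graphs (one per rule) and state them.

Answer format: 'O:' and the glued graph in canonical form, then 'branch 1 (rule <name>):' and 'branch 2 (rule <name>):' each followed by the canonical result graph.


O:
nodes: 0:p, 1:p, 2:q
edges: (0,1,e); (2,0,e)
branch 1 (rule r1):
nodes: 2:q, 3:p, 4:p
edges: (none)
branch 2 (rule r3):
nodes: 0:p, 1:p, 2:q
edges: (0,1,e)


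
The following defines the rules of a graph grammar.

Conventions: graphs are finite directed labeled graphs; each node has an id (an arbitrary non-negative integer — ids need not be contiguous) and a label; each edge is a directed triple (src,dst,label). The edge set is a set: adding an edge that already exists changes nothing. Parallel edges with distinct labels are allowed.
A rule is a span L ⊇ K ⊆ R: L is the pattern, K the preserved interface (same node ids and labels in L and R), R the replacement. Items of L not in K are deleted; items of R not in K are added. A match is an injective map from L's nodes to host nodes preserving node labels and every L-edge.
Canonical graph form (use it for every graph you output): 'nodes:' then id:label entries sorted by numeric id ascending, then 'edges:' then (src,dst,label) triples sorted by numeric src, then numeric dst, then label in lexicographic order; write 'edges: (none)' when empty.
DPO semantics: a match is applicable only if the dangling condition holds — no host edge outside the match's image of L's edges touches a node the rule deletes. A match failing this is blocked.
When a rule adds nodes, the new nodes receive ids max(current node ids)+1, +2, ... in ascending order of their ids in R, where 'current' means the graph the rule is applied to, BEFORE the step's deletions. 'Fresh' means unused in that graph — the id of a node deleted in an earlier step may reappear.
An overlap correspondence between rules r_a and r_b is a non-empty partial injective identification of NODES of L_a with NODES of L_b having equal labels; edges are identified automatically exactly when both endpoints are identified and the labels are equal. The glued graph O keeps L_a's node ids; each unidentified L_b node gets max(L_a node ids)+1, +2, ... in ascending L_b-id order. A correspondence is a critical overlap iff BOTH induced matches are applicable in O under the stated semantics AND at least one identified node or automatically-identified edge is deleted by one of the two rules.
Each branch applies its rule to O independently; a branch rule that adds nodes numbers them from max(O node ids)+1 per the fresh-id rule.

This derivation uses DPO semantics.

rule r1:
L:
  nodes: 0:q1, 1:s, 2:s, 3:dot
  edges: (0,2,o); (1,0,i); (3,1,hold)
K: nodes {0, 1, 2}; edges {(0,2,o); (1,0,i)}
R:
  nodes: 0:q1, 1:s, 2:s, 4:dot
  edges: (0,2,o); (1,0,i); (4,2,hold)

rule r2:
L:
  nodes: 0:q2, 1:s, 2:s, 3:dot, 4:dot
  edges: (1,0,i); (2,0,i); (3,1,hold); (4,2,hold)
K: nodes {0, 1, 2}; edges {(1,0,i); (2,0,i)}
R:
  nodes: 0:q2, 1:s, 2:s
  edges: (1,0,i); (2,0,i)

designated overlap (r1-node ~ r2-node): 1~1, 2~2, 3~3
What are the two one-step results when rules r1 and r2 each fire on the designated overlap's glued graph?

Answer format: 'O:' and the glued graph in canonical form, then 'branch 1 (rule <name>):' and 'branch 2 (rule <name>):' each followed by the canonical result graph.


O:
nodes: 0:q1, 1:s, 2:s, 3:dot, 4:q2, 5:dot
edges: (0,2,o); (1,0,i); (1,4,i); (2,4,i); (3,1,hold); (5,2,hold)
branch 1 (rule r1):
nodes: 0:q1, 1:s, 2:s, 4:q2, 5:dot, 6:dot
edges: (0,2,o); (1,0,i); (1,4,i); (2,4,i); (5,2,hold); (6,2,hold)
branch 2 (rule r2):
nodes: 0:q1, 1:s, 2:s, 4:q2
edges: (0,2,o); (1,0,i); (1,4,i); (2,4,i)
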